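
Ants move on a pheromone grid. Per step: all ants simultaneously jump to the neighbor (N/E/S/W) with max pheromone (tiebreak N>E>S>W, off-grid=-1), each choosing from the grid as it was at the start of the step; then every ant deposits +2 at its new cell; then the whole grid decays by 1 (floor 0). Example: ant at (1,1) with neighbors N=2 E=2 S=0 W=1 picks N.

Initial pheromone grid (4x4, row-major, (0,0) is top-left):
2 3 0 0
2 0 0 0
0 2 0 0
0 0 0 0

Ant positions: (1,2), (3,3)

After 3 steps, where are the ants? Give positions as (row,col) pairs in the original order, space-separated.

Step 1: ant0:(1,2)->N->(0,2) | ant1:(3,3)->N->(2,3)
  grid max=2 at (0,1)
Step 2: ant0:(0,2)->W->(0,1) | ant1:(2,3)->N->(1,3)
  grid max=3 at (0,1)
Step 3: ant0:(0,1)->E->(0,2) | ant1:(1,3)->N->(0,3)
  grid max=2 at (0,1)

(0,2) (0,3)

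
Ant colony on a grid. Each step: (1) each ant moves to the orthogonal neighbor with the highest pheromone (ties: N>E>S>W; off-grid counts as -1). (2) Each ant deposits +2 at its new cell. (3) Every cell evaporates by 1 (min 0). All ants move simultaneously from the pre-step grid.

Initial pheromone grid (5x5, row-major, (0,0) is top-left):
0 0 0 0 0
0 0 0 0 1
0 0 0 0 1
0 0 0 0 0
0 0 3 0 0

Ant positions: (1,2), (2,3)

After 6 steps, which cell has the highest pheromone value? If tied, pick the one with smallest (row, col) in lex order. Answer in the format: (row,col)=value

Answer: (1,4)=5

Derivation:
Step 1: ant0:(1,2)->N->(0,2) | ant1:(2,3)->E->(2,4)
  grid max=2 at (2,4)
Step 2: ant0:(0,2)->E->(0,3) | ant1:(2,4)->N->(1,4)
  grid max=1 at (0,3)
Step 3: ant0:(0,3)->E->(0,4) | ant1:(1,4)->S->(2,4)
  grid max=2 at (2,4)
Step 4: ant0:(0,4)->S->(1,4) | ant1:(2,4)->N->(1,4)
  grid max=3 at (1,4)
Step 5: ant0:(1,4)->S->(2,4) | ant1:(1,4)->S->(2,4)
  grid max=4 at (2,4)
Step 6: ant0:(2,4)->N->(1,4) | ant1:(2,4)->N->(1,4)
  grid max=5 at (1,4)
Final grid:
  0 0 0 0 0
  0 0 0 0 5
  0 0 0 0 3
  0 0 0 0 0
  0 0 0 0 0
Max pheromone 5 at (1,4)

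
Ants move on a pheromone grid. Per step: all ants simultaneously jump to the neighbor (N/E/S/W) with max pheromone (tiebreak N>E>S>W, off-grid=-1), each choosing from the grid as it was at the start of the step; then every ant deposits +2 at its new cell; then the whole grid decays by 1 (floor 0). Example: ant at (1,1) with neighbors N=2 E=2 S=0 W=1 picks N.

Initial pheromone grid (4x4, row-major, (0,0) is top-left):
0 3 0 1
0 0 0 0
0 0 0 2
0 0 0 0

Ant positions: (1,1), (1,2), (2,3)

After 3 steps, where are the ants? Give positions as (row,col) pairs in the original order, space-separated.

Step 1: ant0:(1,1)->N->(0,1) | ant1:(1,2)->N->(0,2) | ant2:(2,3)->N->(1,3)
  grid max=4 at (0,1)
Step 2: ant0:(0,1)->E->(0,2) | ant1:(0,2)->W->(0,1) | ant2:(1,3)->S->(2,3)
  grid max=5 at (0,1)
Step 3: ant0:(0,2)->W->(0,1) | ant1:(0,1)->E->(0,2) | ant2:(2,3)->N->(1,3)
  grid max=6 at (0,1)

(0,1) (0,2) (1,3)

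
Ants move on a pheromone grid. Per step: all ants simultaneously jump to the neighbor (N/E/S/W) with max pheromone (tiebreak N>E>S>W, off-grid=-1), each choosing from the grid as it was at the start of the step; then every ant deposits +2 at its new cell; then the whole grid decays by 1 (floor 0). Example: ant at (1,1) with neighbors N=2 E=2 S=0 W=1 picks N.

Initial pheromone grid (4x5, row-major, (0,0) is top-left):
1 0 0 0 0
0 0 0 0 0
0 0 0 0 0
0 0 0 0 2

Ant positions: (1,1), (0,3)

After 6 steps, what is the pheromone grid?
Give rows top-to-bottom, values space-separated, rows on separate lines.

After step 1: ants at (0,1),(0,4)
  0 1 0 0 1
  0 0 0 0 0
  0 0 0 0 0
  0 0 0 0 1
After step 2: ants at (0,2),(1,4)
  0 0 1 0 0
  0 0 0 0 1
  0 0 0 0 0
  0 0 0 0 0
After step 3: ants at (0,3),(0,4)
  0 0 0 1 1
  0 0 0 0 0
  0 0 0 0 0
  0 0 0 0 0
After step 4: ants at (0,4),(0,3)
  0 0 0 2 2
  0 0 0 0 0
  0 0 0 0 0
  0 0 0 0 0
After step 5: ants at (0,3),(0,4)
  0 0 0 3 3
  0 0 0 0 0
  0 0 0 0 0
  0 0 0 0 0
After step 6: ants at (0,4),(0,3)
  0 0 0 4 4
  0 0 0 0 0
  0 0 0 0 0
  0 0 0 0 0

0 0 0 4 4
0 0 0 0 0
0 0 0 0 0
0 0 0 0 0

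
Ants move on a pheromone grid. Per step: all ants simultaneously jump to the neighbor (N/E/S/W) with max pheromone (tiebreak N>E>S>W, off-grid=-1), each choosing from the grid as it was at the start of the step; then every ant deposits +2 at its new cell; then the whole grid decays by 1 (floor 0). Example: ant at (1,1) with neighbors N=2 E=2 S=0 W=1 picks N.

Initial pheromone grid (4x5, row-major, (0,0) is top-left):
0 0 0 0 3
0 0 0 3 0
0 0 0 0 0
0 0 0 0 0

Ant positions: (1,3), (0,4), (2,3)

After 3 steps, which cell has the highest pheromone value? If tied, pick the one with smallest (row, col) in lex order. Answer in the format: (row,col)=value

Answer: (1,3)=8

Derivation:
Step 1: ant0:(1,3)->N->(0,3) | ant1:(0,4)->S->(1,4) | ant2:(2,3)->N->(1,3)
  grid max=4 at (1,3)
Step 2: ant0:(0,3)->S->(1,3) | ant1:(1,4)->W->(1,3) | ant2:(1,3)->N->(0,3)
  grid max=7 at (1,3)
Step 3: ant0:(1,3)->N->(0,3) | ant1:(1,3)->N->(0,3) | ant2:(0,3)->S->(1,3)
  grid max=8 at (1,3)
Final grid:
  0 0 0 5 0
  0 0 0 8 0
  0 0 0 0 0
  0 0 0 0 0
Max pheromone 8 at (1,3)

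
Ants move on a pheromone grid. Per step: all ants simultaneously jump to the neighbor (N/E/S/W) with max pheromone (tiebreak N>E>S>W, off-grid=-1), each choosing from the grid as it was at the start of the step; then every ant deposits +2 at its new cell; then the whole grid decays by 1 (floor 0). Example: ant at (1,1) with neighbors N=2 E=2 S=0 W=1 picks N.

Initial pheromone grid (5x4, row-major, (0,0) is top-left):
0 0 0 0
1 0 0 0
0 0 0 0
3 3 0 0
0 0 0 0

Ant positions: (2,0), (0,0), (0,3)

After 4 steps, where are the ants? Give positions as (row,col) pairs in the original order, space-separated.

Step 1: ant0:(2,0)->S->(3,0) | ant1:(0,0)->S->(1,0) | ant2:(0,3)->S->(1,3)
  grid max=4 at (3,0)
Step 2: ant0:(3,0)->E->(3,1) | ant1:(1,0)->N->(0,0) | ant2:(1,3)->N->(0,3)
  grid max=3 at (3,0)
Step 3: ant0:(3,1)->W->(3,0) | ant1:(0,0)->S->(1,0) | ant2:(0,3)->S->(1,3)
  grid max=4 at (3,0)
Step 4: ant0:(3,0)->E->(3,1) | ant1:(1,0)->N->(0,0) | ant2:(1,3)->N->(0,3)
  grid max=3 at (3,0)

(3,1) (0,0) (0,3)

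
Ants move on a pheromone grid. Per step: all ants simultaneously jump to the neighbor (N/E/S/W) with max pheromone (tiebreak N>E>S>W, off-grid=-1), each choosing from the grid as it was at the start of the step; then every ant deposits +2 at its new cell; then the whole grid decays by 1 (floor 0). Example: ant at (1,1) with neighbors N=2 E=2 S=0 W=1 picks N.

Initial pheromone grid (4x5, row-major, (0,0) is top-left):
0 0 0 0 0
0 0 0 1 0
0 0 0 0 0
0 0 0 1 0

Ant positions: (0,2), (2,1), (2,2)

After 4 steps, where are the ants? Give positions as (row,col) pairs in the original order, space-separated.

Step 1: ant0:(0,2)->E->(0,3) | ant1:(2,1)->N->(1,1) | ant2:(2,2)->N->(1,2)
  grid max=1 at (0,3)
Step 2: ant0:(0,3)->E->(0,4) | ant1:(1,1)->E->(1,2) | ant2:(1,2)->W->(1,1)
  grid max=2 at (1,1)
Step 3: ant0:(0,4)->S->(1,4) | ant1:(1,2)->W->(1,1) | ant2:(1,1)->E->(1,2)
  grid max=3 at (1,1)
Step 4: ant0:(1,4)->N->(0,4) | ant1:(1,1)->E->(1,2) | ant2:(1,2)->W->(1,1)
  grid max=4 at (1,1)

(0,4) (1,2) (1,1)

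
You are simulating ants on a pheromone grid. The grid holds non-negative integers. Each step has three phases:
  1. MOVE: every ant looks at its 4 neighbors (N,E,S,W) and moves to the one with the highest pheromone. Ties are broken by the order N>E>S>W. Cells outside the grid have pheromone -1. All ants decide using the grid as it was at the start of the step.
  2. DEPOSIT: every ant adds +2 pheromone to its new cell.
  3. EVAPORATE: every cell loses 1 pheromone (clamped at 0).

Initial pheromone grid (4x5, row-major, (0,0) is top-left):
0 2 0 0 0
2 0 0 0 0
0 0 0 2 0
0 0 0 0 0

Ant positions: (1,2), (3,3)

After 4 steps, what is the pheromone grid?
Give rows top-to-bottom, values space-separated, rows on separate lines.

After step 1: ants at (0,2),(2,3)
  0 1 1 0 0
  1 0 0 0 0
  0 0 0 3 0
  0 0 0 0 0
After step 2: ants at (0,1),(1,3)
  0 2 0 0 0
  0 0 0 1 0
  0 0 0 2 0
  0 0 0 0 0
After step 3: ants at (0,2),(2,3)
  0 1 1 0 0
  0 0 0 0 0
  0 0 0 3 0
  0 0 0 0 0
After step 4: ants at (0,1),(1,3)
  0 2 0 0 0
  0 0 0 1 0
  0 0 0 2 0
  0 0 0 0 0

0 2 0 0 0
0 0 0 1 0
0 0 0 2 0
0 0 0 0 0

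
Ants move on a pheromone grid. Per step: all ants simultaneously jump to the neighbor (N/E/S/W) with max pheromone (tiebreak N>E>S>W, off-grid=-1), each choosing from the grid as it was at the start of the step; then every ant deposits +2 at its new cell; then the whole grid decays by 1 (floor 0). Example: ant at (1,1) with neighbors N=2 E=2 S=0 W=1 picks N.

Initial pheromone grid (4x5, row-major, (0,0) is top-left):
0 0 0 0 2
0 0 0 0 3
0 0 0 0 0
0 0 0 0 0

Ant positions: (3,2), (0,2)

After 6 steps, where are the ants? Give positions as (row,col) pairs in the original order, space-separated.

Step 1: ant0:(3,2)->N->(2,2) | ant1:(0,2)->E->(0,3)
  grid max=2 at (1,4)
Step 2: ant0:(2,2)->N->(1,2) | ant1:(0,3)->E->(0,4)
  grid max=2 at (0,4)
Step 3: ant0:(1,2)->N->(0,2) | ant1:(0,4)->S->(1,4)
  grid max=2 at (1,4)
Step 4: ant0:(0,2)->E->(0,3) | ant1:(1,4)->N->(0,4)
  grid max=2 at (0,4)
Step 5: ant0:(0,3)->E->(0,4) | ant1:(0,4)->S->(1,4)
  grid max=3 at (0,4)
Step 6: ant0:(0,4)->S->(1,4) | ant1:(1,4)->N->(0,4)
  grid max=4 at (0,4)

(1,4) (0,4)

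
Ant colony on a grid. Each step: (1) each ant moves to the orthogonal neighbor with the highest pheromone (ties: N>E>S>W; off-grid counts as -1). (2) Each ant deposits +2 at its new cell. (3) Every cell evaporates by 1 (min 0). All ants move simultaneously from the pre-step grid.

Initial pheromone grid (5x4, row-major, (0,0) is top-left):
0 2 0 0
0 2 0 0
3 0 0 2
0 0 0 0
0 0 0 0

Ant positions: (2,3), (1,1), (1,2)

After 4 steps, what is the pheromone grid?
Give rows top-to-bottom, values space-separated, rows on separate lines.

After step 1: ants at (1,3),(0,1),(1,1)
  0 3 0 0
  0 3 0 1
  2 0 0 1
  0 0 0 0
  0 0 0 0
After step 2: ants at (2,3),(1,1),(0,1)
  0 4 0 0
  0 4 0 0
  1 0 0 2
  0 0 0 0
  0 0 0 0
After step 3: ants at (1,3),(0,1),(1,1)
  0 5 0 0
  0 5 0 1
  0 0 0 1
  0 0 0 0
  0 0 0 0
After step 4: ants at (2,3),(1,1),(0,1)
  0 6 0 0
  0 6 0 0
  0 0 0 2
  0 0 0 0
  0 0 0 0

0 6 0 0
0 6 0 0
0 0 0 2
0 0 0 0
0 0 0 0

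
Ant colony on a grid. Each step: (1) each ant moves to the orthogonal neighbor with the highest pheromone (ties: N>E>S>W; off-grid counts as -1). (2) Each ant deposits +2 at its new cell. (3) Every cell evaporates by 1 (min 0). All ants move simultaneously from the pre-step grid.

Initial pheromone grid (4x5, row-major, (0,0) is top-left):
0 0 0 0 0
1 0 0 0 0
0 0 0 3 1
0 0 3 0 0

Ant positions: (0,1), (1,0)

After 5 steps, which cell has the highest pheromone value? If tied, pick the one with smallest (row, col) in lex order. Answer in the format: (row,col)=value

Step 1: ant0:(0,1)->E->(0,2) | ant1:(1,0)->N->(0,0)
  grid max=2 at (2,3)
Step 2: ant0:(0,2)->E->(0,3) | ant1:(0,0)->E->(0,1)
  grid max=1 at (0,1)
Step 3: ant0:(0,3)->E->(0,4) | ant1:(0,1)->E->(0,2)
  grid max=1 at (0,2)
Step 4: ant0:(0,4)->S->(1,4) | ant1:(0,2)->E->(0,3)
  grid max=1 at (0,3)
Step 5: ant0:(1,4)->N->(0,4) | ant1:(0,3)->E->(0,4)
  grid max=3 at (0,4)
Final grid:
  0 0 0 0 3
  0 0 0 0 0
  0 0 0 0 0
  0 0 0 0 0
Max pheromone 3 at (0,4)

Answer: (0,4)=3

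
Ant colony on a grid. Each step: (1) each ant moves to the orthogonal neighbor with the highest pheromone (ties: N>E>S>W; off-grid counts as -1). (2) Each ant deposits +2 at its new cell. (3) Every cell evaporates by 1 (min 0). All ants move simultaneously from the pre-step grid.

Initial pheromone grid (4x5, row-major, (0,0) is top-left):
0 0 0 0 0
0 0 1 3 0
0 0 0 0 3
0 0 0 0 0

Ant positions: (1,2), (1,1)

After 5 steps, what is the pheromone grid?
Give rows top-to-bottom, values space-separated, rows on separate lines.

After step 1: ants at (1,3),(1,2)
  0 0 0 0 0
  0 0 2 4 0
  0 0 0 0 2
  0 0 0 0 0
After step 2: ants at (1,2),(1,3)
  0 0 0 0 0
  0 0 3 5 0
  0 0 0 0 1
  0 0 0 0 0
After step 3: ants at (1,3),(1,2)
  0 0 0 0 0
  0 0 4 6 0
  0 0 0 0 0
  0 0 0 0 0
After step 4: ants at (1,2),(1,3)
  0 0 0 0 0
  0 0 5 7 0
  0 0 0 0 0
  0 0 0 0 0
After step 5: ants at (1,3),(1,2)
  0 0 0 0 0
  0 0 6 8 0
  0 0 0 0 0
  0 0 0 0 0

0 0 0 0 0
0 0 6 8 0
0 0 0 0 0
0 0 0 0 0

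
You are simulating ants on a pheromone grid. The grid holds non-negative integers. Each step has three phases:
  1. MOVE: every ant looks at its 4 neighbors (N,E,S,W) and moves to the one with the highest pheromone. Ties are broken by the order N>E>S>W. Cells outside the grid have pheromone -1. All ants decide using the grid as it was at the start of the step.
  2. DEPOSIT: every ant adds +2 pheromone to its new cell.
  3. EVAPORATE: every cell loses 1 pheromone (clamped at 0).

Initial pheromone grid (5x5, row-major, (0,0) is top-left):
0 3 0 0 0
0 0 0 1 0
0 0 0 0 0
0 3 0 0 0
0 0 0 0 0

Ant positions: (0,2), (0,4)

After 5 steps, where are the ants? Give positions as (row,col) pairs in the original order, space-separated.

Step 1: ant0:(0,2)->W->(0,1) | ant1:(0,4)->S->(1,4)
  grid max=4 at (0,1)
Step 2: ant0:(0,1)->E->(0,2) | ant1:(1,4)->N->(0,4)
  grid max=3 at (0,1)
Step 3: ant0:(0,2)->W->(0,1) | ant1:(0,4)->S->(1,4)
  grid max=4 at (0,1)
Step 4: ant0:(0,1)->E->(0,2) | ant1:(1,4)->N->(0,4)
  grid max=3 at (0,1)
Step 5: ant0:(0,2)->W->(0,1) | ant1:(0,4)->S->(1,4)
  grid max=4 at (0,1)

(0,1) (1,4)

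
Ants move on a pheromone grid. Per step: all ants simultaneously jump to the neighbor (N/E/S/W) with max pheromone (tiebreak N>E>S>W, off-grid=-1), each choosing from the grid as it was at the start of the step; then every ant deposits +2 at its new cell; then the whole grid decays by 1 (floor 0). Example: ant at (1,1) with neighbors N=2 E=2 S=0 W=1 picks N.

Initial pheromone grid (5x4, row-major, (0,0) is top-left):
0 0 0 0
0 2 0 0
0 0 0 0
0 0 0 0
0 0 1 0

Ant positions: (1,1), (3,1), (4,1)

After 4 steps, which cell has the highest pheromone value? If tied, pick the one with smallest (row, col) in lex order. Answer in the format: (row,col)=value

Step 1: ant0:(1,1)->N->(0,1) | ant1:(3,1)->N->(2,1) | ant2:(4,1)->E->(4,2)
  grid max=2 at (4,2)
Step 2: ant0:(0,1)->S->(1,1) | ant1:(2,1)->N->(1,1) | ant2:(4,2)->N->(3,2)
  grid max=4 at (1,1)
Step 3: ant0:(1,1)->N->(0,1) | ant1:(1,1)->N->(0,1) | ant2:(3,2)->S->(4,2)
  grid max=3 at (0,1)
Step 4: ant0:(0,1)->S->(1,1) | ant1:(0,1)->S->(1,1) | ant2:(4,2)->N->(3,2)
  grid max=6 at (1,1)
Final grid:
  0 2 0 0
  0 6 0 0
  0 0 0 0
  0 0 1 0
  0 0 1 0
Max pheromone 6 at (1,1)

Answer: (1,1)=6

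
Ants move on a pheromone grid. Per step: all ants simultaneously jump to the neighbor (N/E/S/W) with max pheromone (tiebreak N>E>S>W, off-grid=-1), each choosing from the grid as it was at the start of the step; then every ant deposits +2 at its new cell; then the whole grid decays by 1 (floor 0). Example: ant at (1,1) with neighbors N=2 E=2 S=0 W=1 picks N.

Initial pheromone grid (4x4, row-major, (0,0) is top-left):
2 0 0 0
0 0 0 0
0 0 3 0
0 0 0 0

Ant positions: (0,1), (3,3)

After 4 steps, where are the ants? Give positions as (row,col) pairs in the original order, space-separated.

Step 1: ant0:(0,1)->W->(0,0) | ant1:(3,3)->N->(2,3)
  grid max=3 at (0,0)
Step 2: ant0:(0,0)->E->(0,1) | ant1:(2,3)->W->(2,2)
  grid max=3 at (2,2)
Step 3: ant0:(0,1)->W->(0,0) | ant1:(2,2)->N->(1,2)
  grid max=3 at (0,0)
Step 4: ant0:(0,0)->E->(0,1) | ant1:(1,2)->S->(2,2)
  grid max=3 at (2,2)

(0,1) (2,2)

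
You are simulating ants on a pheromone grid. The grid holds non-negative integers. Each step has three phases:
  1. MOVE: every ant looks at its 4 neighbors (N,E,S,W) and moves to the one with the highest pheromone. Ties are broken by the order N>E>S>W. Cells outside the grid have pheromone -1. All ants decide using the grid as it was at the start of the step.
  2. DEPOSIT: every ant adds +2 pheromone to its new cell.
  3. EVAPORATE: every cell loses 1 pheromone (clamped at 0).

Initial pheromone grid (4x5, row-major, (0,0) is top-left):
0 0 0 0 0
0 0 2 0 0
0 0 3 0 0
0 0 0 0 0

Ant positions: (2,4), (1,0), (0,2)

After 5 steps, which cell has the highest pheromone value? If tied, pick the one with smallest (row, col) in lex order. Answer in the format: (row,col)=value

Answer: (1,2)=5

Derivation:
Step 1: ant0:(2,4)->N->(1,4) | ant1:(1,0)->N->(0,0) | ant2:(0,2)->S->(1,2)
  grid max=3 at (1,2)
Step 2: ant0:(1,4)->N->(0,4) | ant1:(0,0)->E->(0,1) | ant2:(1,2)->S->(2,2)
  grid max=3 at (2,2)
Step 3: ant0:(0,4)->S->(1,4) | ant1:(0,1)->E->(0,2) | ant2:(2,2)->N->(1,2)
  grid max=3 at (1,2)
Step 4: ant0:(1,4)->N->(0,4) | ant1:(0,2)->S->(1,2) | ant2:(1,2)->S->(2,2)
  grid max=4 at (1,2)
Step 5: ant0:(0,4)->S->(1,4) | ant1:(1,2)->S->(2,2) | ant2:(2,2)->N->(1,2)
  grid max=5 at (1,2)
Final grid:
  0 0 0 0 0
  0 0 5 0 1
  0 0 4 0 0
  0 0 0 0 0
Max pheromone 5 at (1,2)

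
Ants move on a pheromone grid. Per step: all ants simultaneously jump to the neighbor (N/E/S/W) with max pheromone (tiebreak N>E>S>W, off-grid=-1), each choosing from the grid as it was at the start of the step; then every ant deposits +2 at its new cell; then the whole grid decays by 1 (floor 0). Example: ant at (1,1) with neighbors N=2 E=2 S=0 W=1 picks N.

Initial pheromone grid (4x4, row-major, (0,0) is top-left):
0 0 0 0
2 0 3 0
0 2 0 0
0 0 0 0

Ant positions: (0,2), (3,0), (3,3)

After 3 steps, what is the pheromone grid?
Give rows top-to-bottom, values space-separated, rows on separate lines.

After step 1: ants at (1,2),(2,0),(2,3)
  0 0 0 0
  1 0 4 0
  1 1 0 1
  0 0 0 0
After step 2: ants at (0,2),(1,0),(1,3)
  0 0 1 0
  2 0 3 1
  0 0 0 0
  0 0 0 0
After step 3: ants at (1,2),(0,0),(1,2)
  1 0 0 0
  1 0 6 0
  0 0 0 0
  0 0 0 0

1 0 0 0
1 0 6 0
0 0 0 0
0 0 0 0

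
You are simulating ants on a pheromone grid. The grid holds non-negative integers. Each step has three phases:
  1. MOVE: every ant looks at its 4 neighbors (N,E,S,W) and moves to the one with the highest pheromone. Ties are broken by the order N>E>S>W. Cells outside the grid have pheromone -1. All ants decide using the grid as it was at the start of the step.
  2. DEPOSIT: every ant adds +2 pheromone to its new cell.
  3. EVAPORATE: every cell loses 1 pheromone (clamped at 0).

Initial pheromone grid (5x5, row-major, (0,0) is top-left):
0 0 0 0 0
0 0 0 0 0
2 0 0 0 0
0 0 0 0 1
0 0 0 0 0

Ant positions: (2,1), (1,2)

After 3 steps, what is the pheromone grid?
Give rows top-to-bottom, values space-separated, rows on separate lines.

After step 1: ants at (2,0),(0,2)
  0 0 1 0 0
  0 0 0 0 0
  3 0 0 0 0
  0 0 0 0 0
  0 0 0 0 0
After step 2: ants at (1,0),(0,3)
  0 0 0 1 0
  1 0 0 0 0
  2 0 0 0 0
  0 0 0 0 0
  0 0 0 0 0
After step 3: ants at (2,0),(0,4)
  0 0 0 0 1
  0 0 0 0 0
  3 0 0 0 0
  0 0 0 0 0
  0 0 0 0 0

0 0 0 0 1
0 0 0 0 0
3 0 0 0 0
0 0 0 0 0
0 0 0 0 0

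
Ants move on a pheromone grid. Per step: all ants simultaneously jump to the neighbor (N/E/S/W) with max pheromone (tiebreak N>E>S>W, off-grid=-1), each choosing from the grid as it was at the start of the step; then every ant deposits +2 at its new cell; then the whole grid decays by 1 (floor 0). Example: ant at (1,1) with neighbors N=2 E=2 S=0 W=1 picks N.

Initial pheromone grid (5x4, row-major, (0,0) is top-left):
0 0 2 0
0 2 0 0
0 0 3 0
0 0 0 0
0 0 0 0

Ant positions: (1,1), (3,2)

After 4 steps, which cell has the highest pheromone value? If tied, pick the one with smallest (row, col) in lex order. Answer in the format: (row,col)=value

Answer: (2,2)=5

Derivation:
Step 1: ant0:(1,1)->N->(0,1) | ant1:(3,2)->N->(2,2)
  grid max=4 at (2,2)
Step 2: ant0:(0,1)->E->(0,2) | ant1:(2,2)->N->(1,2)
  grid max=3 at (2,2)
Step 3: ant0:(0,2)->S->(1,2) | ant1:(1,2)->S->(2,2)
  grid max=4 at (2,2)
Step 4: ant0:(1,2)->S->(2,2) | ant1:(2,2)->N->(1,2)
  grid max=5 at (2,2)
Final grid:
  0 0 0 0
  0 0 3 0
  0 0 5 0
  0 0 0 0
  0 0 0 0
Max pheromone 5 at (2,2)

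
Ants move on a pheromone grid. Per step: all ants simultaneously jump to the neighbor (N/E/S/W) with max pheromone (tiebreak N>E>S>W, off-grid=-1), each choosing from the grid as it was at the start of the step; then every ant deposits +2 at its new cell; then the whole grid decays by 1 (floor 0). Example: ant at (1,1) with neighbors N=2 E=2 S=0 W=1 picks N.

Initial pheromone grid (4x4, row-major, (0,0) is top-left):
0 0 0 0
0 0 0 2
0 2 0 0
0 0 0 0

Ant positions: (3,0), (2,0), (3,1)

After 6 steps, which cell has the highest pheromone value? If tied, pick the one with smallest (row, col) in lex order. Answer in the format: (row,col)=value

Answer: (2,1)=14

Derivation:
Step 1: ant0:(3,0)->N->(2,0) | ant1:(2,0)->E->(2,1) | ant2:(3,1)->N->(2,1)
  grid max=5 at (2,1)
Step 2: ant0:(2,0)->E->(2,1) | ant1:(2,1)->W->(2,0) | ant2:(2,1)->W->(2,0)
  grid max=6 at (2,1)
Step 3: ant0:(2,1)->W->(2,0) | ant1:(2,0)->E->(2,1) | ant2:(2,0)->E->(2,1)
  grid max=9 at (2,1)
Step 4: ant0:(2,0)->E->(2,1) | ant1:(2,1)->W->(2,0) | ant2:(2,1)->W->(2,0)
  grid max=10 at (2,1)
Step 5: ant0:(2,1)->W->(2,0) | ant1:(2,0)->E->(2,1) | ant2:(2,0)->E->(2,1)
  grid max=13 at (2,1)
Step 6: ant0:(2,0)->E->(2,1) | ant1:(2,1)->W->(2,0) | ant2:(2,1)->W->(2,0)
  grid max=14 at (2,1)
Final grid:
  0 0 0 0
  0 0 0 0
  12 14 0 0
  0 0 0 0
Max pheromone 14 at (2,1)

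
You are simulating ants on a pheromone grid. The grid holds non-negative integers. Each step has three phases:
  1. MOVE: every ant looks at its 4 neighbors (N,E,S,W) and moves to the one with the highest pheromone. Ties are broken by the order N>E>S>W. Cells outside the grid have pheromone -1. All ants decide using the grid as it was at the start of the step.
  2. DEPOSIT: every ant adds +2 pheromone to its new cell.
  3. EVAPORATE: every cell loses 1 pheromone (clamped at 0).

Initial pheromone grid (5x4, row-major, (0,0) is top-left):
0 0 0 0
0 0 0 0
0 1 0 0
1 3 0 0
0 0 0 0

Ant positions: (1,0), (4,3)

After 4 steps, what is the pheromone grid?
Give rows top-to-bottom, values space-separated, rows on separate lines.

After step 1: ants at (0,0),(3,3)
  1 0 0 0
  0 0 0 0
  0 0 0 0
  0 2 0 1
  0 0 0 0
After step 2: ants at (0,1),(2,3)
  0 1 0 0
  0 0 0 0
  0 0 0 1
  0 1 0 0
  0 0 0 0
After step 3: ants at (0,2),(1,3)
  0 0 1 0
  0 0 0 1
  0 0 0 0
  0 0 0 0
  0 0 0 0
After step 4: ants at (0,3),(0,3)
  0 0 0 3
  0 0 0 0
  0 0 0 0
  0 0 0 0
  0 0 0 0

0 0 0 3
0 0 0 0
0 0 0 0
0 0 0 0
0 0 0 0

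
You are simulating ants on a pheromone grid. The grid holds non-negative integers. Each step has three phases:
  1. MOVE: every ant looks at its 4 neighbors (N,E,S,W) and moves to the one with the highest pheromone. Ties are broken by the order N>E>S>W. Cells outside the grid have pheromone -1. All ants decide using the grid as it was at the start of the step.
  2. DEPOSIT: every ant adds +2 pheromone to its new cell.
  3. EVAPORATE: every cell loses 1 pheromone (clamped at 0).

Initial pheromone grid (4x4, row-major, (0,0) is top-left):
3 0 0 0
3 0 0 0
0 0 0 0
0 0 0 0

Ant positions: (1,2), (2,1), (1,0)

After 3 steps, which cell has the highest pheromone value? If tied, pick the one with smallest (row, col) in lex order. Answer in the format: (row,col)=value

Step 1: ant0:(1,2)->N->(0,2) | ant1:(2,1)->N->(1,1) | ant2:(1,0)->N->(0,0)
  grid max=4 at (0,0)
Step 2: ant0:(0,2)->E->(0,3) | ant1:(1,1)->W->(1,0) | ant2:(0,0)->S->(1,0)
  grid max=5 at (1,0)
Step 3: ant0:(0,3)->S->(1,3) | ant1:(1,0)->N->(0,0) | ant2:(1,0)->N->(0,0)
  grid max=6 at (0,0)
Final grid:
  6 0 0 0
  4 0 0 1
  0 0 0 0
  0 0 0 0
Max pheromone 6 at (0,0)

Answer: (0,0)=6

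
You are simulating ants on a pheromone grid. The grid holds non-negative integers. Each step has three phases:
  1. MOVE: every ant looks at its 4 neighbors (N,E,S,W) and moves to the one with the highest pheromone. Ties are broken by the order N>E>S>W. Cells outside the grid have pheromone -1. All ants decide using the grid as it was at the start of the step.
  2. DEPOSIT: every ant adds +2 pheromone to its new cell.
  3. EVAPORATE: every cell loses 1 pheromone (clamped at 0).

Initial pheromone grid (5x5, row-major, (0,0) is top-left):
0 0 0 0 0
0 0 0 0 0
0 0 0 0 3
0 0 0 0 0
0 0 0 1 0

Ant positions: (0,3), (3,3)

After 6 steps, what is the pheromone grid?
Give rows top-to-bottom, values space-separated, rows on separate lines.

After step 1: ants at (0,4),(4,3)
  0 0 0 0 1
  0 0 0 0 0
  0 0 0 0 2
  0 0 0 0 0
  0 0 0 2 0
After step 2: ants at (1,4),(3,3)
  0 0 0 0 0
  0 0 0 0 1
  0 0 0 0 1
  0 0 0 1 0
  0 0 0 1 0
After step 3: ants at (2,4),(4,3)
  0 0 0 0 0
  0 0 0 0 0
  0 0 0 0 2
  0 0 0 0 0
  0 0 0 2 0
After step 4: ants at (1,4),(3,3)
  0 0 0 0 0
  0 0 0 0 1
  0 0 0 0 1
  0 0 0 1 0
  0 0 0 1 0
After step 5: ants at (2,4),(4,3)
  0 0 0 0 0
  0 0 0 0 0
  0 0 0 0 2
  0 0 0 0 0
  0 0 0 2 0
After step 6: ants at (1,4),(3,3)
  0 0 0 0 0
  0 0 0 0 1
  0 0 0 0 1
  0 0 0 1 0
  0 0 0 1 0

0 0 0 0 0
0 0 0 0 1
0 0 0 0 1
0 0 0 1 0
0 0 0 1 0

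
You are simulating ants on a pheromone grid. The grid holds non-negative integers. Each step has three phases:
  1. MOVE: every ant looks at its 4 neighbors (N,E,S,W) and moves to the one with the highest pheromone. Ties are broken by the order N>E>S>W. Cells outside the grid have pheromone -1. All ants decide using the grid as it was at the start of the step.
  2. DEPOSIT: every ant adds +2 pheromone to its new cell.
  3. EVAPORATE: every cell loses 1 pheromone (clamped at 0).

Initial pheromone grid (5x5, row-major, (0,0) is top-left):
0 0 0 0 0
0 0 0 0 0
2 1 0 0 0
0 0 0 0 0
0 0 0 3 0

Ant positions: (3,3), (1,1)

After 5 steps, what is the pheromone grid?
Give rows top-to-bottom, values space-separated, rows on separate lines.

After step 1: ants at (4,3),(2,1)
  0 0 0 0 0
  0 0 0 0 0
  1 2 0 0 0
  0 0 0 0 0
  0 0 0 4 0
After step 2: ants at (3,3),(2,0)
  0 0 0 0 0
  0 0 0 0 0
  2 1 0 0 0
  0 0 0 1 0
  0 0 0 3 0
After step 3: ants at (4,3),(2,1)
  0 0 0 0 0
  0 0 0 0 0
  1 2 0 0 0
  0 0 0 0 0
  0 0 0 4 0
After step 4: ants at (3,3),(2,0)
  0 0 0 0 0
  0 0 0 0 0
  2 1 0 0 0
  0 0 0 1 0
  0 0 0 3 0
After step 5: ants at (4,3),(2,1)
  0 0 0 0 0
  0 0 0 0 0
  1 2 0 0 0
  0 0 0 0 0
  0 0 0 4 0

0 0 0 0 0
0 0 0 0 0
1 2 0 0 0
0 0 0 0 0
0 0 0 4 0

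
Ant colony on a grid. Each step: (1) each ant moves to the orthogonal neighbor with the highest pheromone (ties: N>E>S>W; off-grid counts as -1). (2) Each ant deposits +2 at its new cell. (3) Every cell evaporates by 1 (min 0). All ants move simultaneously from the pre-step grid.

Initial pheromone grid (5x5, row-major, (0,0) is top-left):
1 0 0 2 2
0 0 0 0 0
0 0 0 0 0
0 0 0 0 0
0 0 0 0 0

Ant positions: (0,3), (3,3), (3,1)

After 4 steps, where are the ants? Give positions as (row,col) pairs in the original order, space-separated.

Step 1: ant0:(0,3)->E->(0,4) | ant1:(3,3)->N->(2,3) | ant2:(3,1)->N->(2,1)
  grid max=3 at (0,4)
Step 2: ant0:(0,4)->W->(0,3) | ant1:(2,3)->N->(1,3) | ant2:(2,1)->N->(1,1)
  grid max=2 at (0,3)
Step 3: ant0:(0,3)->E->(0,4) | ant1:(1,3)->N->(0,3) | ant2:(1,1)->N->(0,1)
  grid max=3 at (0,3)
Step 4: ant0:(0,4)->W->(0,3) | ant1:(0,3)->E->(0,4) | ant2:(0,1)->E->(0,2)
  grid max=4 at (0,3)

(0,3) (0,4) (0,2)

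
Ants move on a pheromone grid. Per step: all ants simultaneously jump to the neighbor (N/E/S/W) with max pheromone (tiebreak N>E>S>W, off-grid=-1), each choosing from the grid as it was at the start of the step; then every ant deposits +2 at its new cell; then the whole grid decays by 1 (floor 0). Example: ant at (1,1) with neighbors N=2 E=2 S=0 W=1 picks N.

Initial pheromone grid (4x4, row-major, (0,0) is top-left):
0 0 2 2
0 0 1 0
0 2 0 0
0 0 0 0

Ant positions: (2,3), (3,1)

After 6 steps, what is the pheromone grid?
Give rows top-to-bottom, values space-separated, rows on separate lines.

After step 1: ants at (1,3),(2,1)
  0 0 1 1
  0 0 0 1
  0 3 0 0
  0 0 0 0
After step 2: ants at (0,3),(1,1)
  0 0 0 2
  0 1 0 0
  0 2 0 0
  0 0 0 0
After step 3: ants at (1,3),(2,1)
  0 0 0 1
  0 0 0 1
  0 3 0 0
  0 0 0 0
After step 4: ants at (0,3),(1,1)
  0 0 0 2
  0 1 0 0
  0 2 0 0
  0 0 0 0
After step 5: ants at (1,3),(2,1)
  0 0 0 1
  0 0 0 1
  0 3 0 0
  0 0 0 0
After step 6: ants at (0,3),(1,1)
  0 0 0 2
  0 1 0 0
  0 2 0 0
  0 0 0 0

0 0 0 2
0 1 0 0
0 2 0 0
0 0 0 0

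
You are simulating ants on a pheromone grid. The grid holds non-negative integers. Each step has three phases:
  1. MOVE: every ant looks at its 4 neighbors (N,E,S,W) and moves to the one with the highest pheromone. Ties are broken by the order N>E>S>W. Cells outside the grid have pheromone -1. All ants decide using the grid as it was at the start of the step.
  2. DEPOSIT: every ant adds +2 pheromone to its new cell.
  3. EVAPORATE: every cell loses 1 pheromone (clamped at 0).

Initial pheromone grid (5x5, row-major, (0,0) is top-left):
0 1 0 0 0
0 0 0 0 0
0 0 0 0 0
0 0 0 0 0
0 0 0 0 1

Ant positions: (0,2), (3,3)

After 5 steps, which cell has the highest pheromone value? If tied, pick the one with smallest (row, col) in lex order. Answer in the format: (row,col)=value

Answer: (0,1)=2

Derivation:
Step 1: ant0:(0,2)->W->(0,1) | ant1:(3,3)->N->(2,3)
  grid max=2 at (0,1)
Step 2: ant0:(0,1)->E->(0,2) | ant1:(2,3)->N->(1,3)
  grid max=1 at (0,1)
Step 3: ant0:(0,2)->W->(0,1) | ant1:(1,3)->N->(0,3)
  grid max=2 at (0,1)
Step 4: ant0:(0,1)->E->(0,2) | ant1:(0,3)->E->(0,4)
  grid max=1 at (0,1)
Step 5: ant0:(0,2)->W->(0,1) | ant1:(0,4)->S->(1,4)
  grid max=2 at (0,1)
Final grid:
  0 2 0 0 0
  0 0 0 0 1
  0 0 0 0 0
  0 0 0 0 0
  0 0 0 0 0
Max pheromone 2 at (0,1)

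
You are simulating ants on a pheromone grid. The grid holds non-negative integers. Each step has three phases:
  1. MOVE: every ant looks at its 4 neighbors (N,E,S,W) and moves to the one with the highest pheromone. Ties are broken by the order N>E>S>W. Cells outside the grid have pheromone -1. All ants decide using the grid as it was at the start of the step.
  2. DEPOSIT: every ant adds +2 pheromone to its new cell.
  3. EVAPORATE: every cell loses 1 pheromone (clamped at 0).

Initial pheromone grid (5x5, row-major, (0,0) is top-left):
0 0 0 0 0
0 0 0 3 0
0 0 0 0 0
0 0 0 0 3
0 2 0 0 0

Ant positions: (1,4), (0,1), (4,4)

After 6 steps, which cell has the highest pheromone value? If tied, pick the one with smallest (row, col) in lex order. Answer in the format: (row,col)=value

Step 1: ant0:(1,4)->W->(1,3) | ant1:(0,1)->E->(0,2) | ant2:(4,4)->N->(3,4)
  grid max=4 at (1,3)
Step 2: ant0:(1,3)->N->(0,3) | ant1:(0,2)->E->(0,3) | ant2:(3,4)->N->(2,4)
  grid max=3 at (0,3)
Step 3: ant0:(0,3)->S->(1,3) | ant1:(0,3)->S->(1,3) | ant2:(2,4)->S->(3,4)
  grid max=6 at (1,3)
Step 4: ant0:(1,3)->N->(0,3) | ant1:(1,3)->N->(0,3) | ant2:(3,4)->N->(2,4)
  grid max=5 at (0,3)
Step 5: ant0:(0,3)->S->(1,3) | ant1:(0,3)->S->(1,3) | ant2:(2,4)->S->(3,4)
  grid max=8 at (1,3)
Step 6: ant0:(1,3)->N->(0,3) | ant1:(1,3)->N->(0,3) | ant2:(3,4)->N->(2,4)
  grid max=7 at (0,3)
Final grid:
  0 0 0 7 0
  0 0 0 7 0
  0 0 0 0 1
  0 0 0 0 3
  0 0 0 0 0
Max pheromone 7 at (0,3)

Answer: (0,3)=7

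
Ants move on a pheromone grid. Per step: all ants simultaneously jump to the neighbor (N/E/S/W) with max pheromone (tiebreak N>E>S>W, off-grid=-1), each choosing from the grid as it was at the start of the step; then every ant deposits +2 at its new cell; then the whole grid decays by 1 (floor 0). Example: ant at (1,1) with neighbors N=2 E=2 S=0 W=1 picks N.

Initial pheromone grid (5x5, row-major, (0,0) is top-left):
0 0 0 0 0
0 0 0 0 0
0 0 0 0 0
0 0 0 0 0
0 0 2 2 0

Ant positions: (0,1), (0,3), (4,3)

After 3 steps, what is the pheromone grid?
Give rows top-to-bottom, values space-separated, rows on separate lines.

After step 1: ants at (0,2),(0,4),(4,2)
  0 0 1 0 1
  0 0 0 0 0
  0 0 0 0 0
  0 0 0 0 0
  0 0 3 1 0
After step 2: ants at (0,3),(1,4),(4,3)
  0 0 0 1 0
  0 0 0 0 1
  0 0 0 0 0
  0 0 0 0 0
  0 0 2 2 0
After step 3: ants at (0,4),(0,4),(4,2)
  0 0 0 0 3
  0 0 0 0 0
  0 0 0 0 0
  0 0 0 0 0
  0 0 3 1 0

0 0 0 0 3
0 0 0 0 0
0 0 0 0 0
0 0 0 0 0
0 0 3 1 0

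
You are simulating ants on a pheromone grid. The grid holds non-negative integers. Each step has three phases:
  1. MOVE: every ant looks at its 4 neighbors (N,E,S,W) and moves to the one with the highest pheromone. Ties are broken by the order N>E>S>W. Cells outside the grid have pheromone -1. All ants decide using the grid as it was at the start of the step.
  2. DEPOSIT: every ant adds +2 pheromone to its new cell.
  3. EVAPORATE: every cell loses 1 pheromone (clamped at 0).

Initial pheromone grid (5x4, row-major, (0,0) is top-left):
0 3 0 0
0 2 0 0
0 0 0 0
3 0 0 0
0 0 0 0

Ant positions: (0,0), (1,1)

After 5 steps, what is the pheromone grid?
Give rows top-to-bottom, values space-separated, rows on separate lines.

After step 1: ants at (0,1),(0,1)
  0 6 0 0
  0 1 0 0
  0 0 0 0
  2 0 0 0
  0 0 0 0
After step 2: ants at (1,1),(1,1)
  0 5 0 0
  0 4 0 0
  0 0 0 0
  1 0 0 0
  0 0 0 0
After step 3: ants at (0,1),(0,1)
  0 8 0 0
  0 3 0 0
  0 0 0 0
  0 0 0 0
  0 0 0 0
After step 4: ants at (1,1),(1,1)
  0 7 0 0
  0 6 0 0
  0 0 0 0
  0 0 0 0
  0 0 0 0
After step 5: ants at (0,1),(0,1)
  0 10 0 0
  0 5 0 0
  0 0 0 0
  0 0 0 0
  0 0 0 0

0 10 0 0
0 5 0 0
0 0 0 0
0 0 0 0
0 0 0 0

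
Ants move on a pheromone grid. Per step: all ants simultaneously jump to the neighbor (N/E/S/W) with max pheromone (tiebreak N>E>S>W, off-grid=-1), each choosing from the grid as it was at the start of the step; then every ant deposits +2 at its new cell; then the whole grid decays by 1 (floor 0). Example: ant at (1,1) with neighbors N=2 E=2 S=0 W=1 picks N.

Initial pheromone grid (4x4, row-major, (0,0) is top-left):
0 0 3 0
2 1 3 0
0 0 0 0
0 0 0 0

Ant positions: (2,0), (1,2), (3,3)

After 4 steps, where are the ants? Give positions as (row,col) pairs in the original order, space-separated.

Step 1: ant0:(2,0)->N->(1,0) | ant1:(1,2)->N->(0,2) | ant2:(3,3)->N->(2,3)
  grid max=4 at (0,2)
Step 2: ant0:(1,0)->N->(0,0) | ant1:(0,2)->S->(1,2) | ant2:(2,3)->N->(1,3)
  grid max=3 at (0,2)
Step 3: ant0:(0,0)->S->(1,0) | ant1:(1,2)->N->(0,2) | ant2:(1,3)->W->(1,2)
  grid max=4 at (0,2)
Step 4: ant0:(1,0)->N->(0,0) | ant1:(0,2)->S->(1,2) | ant2:(1,2)->N->(0,2)
  grid max=5 at (0,2)

(0,0) (1,2) (0,2)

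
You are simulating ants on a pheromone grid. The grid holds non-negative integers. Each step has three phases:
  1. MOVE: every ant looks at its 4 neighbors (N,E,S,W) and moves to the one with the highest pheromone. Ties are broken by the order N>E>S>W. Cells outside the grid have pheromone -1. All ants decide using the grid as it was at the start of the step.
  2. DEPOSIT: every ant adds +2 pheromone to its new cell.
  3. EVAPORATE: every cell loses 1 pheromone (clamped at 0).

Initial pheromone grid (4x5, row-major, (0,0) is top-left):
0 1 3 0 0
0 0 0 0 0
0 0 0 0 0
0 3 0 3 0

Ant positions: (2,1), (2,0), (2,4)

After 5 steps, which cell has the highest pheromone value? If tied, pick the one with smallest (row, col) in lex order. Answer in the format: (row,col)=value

Answer: (3,1)=4

Derivation:
Step 1: ant0:(2,1)->S->(3,1) | ant1:(2,0)->N->(1,0) | ant2:(2,4)->N->(1,4)
  grid max=4 at (3,1)
Step 2: ant0:(3,1)->N->(2,1) | ant1:(1,0)->N->(0,0) | ant2:(1,4)->N->(0,4)
  grid max=3 at (3,1)
Step 3: ant0:(2,1)->S->(3,1) | ant1:(0,0)->E->(0,1) | ant2:(0,4)->S->(1,4)
  grid max=4 at (3,1)
Step 4: ant0:(3,1)->N->(2,1) | ant1:(0,1)->E->(0,2) | ant2:(1,4)->N->(0,4)
  grid max=3 at (3,1)
Step 5: ant0:(2,1)->S->(3,1) | ant1:(0,2)->E->(0,3) | ant2:(0,4)->S->(1,4)
  grid max=4 at (3,1)
Final grid:
  0 0 0 1 0
  0 0 0 0 1
  0 0 0 0 0
  0 4 0 0 0
Max pheromone 4 at (3,1)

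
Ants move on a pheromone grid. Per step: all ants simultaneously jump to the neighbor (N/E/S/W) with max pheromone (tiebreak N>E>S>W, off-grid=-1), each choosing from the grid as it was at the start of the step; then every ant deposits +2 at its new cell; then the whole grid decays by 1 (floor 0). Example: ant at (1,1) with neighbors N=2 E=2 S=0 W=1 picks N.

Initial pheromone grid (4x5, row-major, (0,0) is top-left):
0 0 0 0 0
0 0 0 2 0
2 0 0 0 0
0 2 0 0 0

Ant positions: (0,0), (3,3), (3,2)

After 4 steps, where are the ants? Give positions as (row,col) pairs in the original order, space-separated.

Step 1: ant0:(0,0)->E->(0,1) | ant1:(3,3)->N->(2,3) | ant2:(3,2)->W->(3,1)
  grid max=3 at (3,1)
Step 2: ant0:(0,1)->E->(0,2) | ant1:(2,3)->N->(1,3) | ant2:(3,1)->N->(2,1)
  grid max=2 at (1,3)
Step 3: ant0:(0,2)->E->(0,3) | ant1:(1,3)->N->(0,3) | ant2:(2,1)->S->(3,1)
  grid max=3 at (0,3)
Step 4: ant0:(0,3)->S->(1,3) | ant1:(0,3)->S->(1,3) | ant2:(3,1)->N->(2,1)
  grid max=4 at (1,3)

(1,3) (1,3) (2,1)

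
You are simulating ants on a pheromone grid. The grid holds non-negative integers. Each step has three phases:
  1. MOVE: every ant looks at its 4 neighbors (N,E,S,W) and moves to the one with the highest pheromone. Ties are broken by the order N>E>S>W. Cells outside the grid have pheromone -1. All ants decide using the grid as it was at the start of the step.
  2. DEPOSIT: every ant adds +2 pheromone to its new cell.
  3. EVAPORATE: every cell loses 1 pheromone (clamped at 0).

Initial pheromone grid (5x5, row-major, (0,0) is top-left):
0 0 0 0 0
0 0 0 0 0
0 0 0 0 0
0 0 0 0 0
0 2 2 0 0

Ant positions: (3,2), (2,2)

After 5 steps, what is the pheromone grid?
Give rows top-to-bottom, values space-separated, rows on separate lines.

After step 1: ants at (4,2),(1,2)
  0 0 0 0 0
  0 0 1 0 0
  0 0 0 0 0
  0 0 0 0 0
  0 1 3 0 0
After step 2: ants at (4,1),(0,2)
  0 0 1 0 0
  0 0 0 0 0
  0 0 0 0 0
  0 0 0 0 0
  0 2 2 0 0
After step 3: ants at (4,2),(0,3)
  0 0 0 1 0
  0 0 0 0 0
  0 0 0 0 0
  0 0 0 0 0
  0 1 3 0 0
After step 4: ants at (4,1),(0,4)
  0 0 0 0 1
  0 0 0 0 0
  0 0 0 0 0
  0 0 0 0 0
  0 2 2 0 0
After step 5: ants at (4,2),(1,4)
  0 0 0 0 0
  0 0 0 0 1
  0 0 0 0 0
  0 0 0 0 0
  0 1 3 0 0

0 0 0 0 0
0 0 0 0 1
0 0 0 0 0
0 0 0 0 0
0 1 3 0 0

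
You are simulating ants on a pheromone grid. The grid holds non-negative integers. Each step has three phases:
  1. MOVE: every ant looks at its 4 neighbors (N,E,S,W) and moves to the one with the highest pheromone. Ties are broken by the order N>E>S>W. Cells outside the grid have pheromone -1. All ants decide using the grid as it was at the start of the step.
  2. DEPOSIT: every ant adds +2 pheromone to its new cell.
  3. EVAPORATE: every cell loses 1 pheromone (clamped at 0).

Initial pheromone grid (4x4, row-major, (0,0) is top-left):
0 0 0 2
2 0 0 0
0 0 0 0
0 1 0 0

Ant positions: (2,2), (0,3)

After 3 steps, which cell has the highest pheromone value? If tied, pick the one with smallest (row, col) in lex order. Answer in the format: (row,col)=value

Step 1: ant0:(2,2)->N->(1,2) | ant1:(0,3)->S->(1,3)
  grid max=1 at (0,3)
Step 2: ant0:(1,2)->E->(1,3) | ant1:(1,3)->N->(0,3)
  grid max=2 at (0,3)
Step 3: ant0:(1,3)->N->(0,3) | ant1:(0,3)->S->(1,3)
  grid max=3 at (0,3)
Final grid:
  0 0 0 3
  0 0 0 3
  0 0 0 0
  0 0 0 0
Max pheromone 3 at (0,3)

Answer: (0,3)=3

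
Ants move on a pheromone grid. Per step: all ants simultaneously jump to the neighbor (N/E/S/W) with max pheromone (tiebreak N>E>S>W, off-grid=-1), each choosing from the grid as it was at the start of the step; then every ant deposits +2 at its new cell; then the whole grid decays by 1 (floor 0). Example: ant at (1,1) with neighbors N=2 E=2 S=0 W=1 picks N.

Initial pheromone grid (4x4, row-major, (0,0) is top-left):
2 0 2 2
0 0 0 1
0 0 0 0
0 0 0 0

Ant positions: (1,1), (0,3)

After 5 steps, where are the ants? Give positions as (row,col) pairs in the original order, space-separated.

Step 1: ant0:(1,1)->N->(0,1) | ant1:(0,3)->W->(0,2)
  grid max=3 at (0,2)
Step 2: ant0:(0,1)->E->(0,2) | ant1:(0,2)->E->(0,3)
  grid max=4 at (0,2)
Step 3: ant0:(0,2)->E->(0,3) | ant1:(0,3)->W->(0,2)
  grid max=5 at (0,2)
Step 4: ant0:(0,3)->W->(0,2) | ant1:(0,2)->E->(0,3)
  grid max=6 at (0,2)
Step 5: ant0:(0,2)->E->(0,3) | ant1:(0,3)->W->(0,2)
  grid max=7 at (0,2)

(0,3) (0,2)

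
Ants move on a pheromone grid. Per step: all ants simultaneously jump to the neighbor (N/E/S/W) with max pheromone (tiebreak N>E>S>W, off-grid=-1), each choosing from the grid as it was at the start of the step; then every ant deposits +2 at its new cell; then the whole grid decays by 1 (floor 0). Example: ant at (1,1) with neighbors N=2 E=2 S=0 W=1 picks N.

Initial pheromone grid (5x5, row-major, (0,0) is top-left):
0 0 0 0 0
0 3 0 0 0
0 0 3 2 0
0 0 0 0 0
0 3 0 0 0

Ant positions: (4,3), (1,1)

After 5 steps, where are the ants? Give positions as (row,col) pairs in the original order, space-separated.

Step 1: ant0:(4,3)->N->(3,3) | ant1:(1,1)->N->(0,1)
  grid max=2 at (1,1)
Step 2: ant0:(3,3)->N->(2,3) | ant1:(0,1)->S->(1,1)
  grid max=3 at (1,1)
Step 3: ant0:(2,3)->W->(2,2) | ant1:(1,1)->N->(0,1)
  grid max=2 at (1,1)
Step 4: ant0:(2,2)->E->(2,3) | ant1:(0,1)->S->(1,1)
  grid max=3 at (1,1)
Step 5: ant0:(2,3)->W->(2,2) | ant1:(1,1)->N->(0,1)
  grid max=2 at (1,1)

(2,2) (0,1)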